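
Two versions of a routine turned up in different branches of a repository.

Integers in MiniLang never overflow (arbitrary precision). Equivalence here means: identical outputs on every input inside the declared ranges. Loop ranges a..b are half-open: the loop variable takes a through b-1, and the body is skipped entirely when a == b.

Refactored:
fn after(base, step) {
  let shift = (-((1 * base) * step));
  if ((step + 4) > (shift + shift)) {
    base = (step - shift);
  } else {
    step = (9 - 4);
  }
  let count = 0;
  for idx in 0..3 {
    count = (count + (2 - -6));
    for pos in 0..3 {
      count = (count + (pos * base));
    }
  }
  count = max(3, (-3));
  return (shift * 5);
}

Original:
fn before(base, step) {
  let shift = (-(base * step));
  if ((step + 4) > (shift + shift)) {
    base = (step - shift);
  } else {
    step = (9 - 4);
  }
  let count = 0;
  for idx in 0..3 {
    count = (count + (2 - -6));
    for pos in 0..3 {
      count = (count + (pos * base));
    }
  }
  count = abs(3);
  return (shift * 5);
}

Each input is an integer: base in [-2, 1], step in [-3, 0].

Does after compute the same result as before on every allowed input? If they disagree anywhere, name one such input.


Changes here: arithmetic usage differs, min/max/abs usage differs, constant usage differs; the full 16-point sweep finds no disagreement.
verdict: equivalent


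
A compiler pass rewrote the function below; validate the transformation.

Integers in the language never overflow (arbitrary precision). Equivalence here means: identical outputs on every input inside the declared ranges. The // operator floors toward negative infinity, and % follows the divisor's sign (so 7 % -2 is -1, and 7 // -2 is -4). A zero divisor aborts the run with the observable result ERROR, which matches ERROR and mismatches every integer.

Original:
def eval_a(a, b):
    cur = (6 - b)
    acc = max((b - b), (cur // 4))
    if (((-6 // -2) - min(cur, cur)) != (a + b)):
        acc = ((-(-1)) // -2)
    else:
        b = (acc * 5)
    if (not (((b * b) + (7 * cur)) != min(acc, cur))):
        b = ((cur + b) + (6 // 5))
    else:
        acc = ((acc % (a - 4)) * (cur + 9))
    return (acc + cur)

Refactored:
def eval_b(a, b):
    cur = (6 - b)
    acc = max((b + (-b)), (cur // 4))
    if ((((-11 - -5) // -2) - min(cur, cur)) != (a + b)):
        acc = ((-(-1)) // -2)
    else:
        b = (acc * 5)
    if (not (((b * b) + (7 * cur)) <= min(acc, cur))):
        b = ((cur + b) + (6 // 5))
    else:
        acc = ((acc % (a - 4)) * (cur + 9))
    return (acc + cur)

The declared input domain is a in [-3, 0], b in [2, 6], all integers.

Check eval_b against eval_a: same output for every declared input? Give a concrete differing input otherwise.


Run the pair on a=-3, b=2.
eval_a: cur becomes 4; next acc becomes 1; next (((-6 // -2) - min(cur, cur)) != (a + b)) evaluates to false; next b becomes 5; next (not (((b * b) + (7 * cur)) != min(acc, cur))) evaluates to false; next acc becomes -78; next final value -74
eval_b: cur becomes 4; next acc becomes 1; next ((((-11 - -5) // -2) - min(cur, cur)) != (a + b)) evaluates to false; next b becomes 5; next (not (((b * b) + (7 * cur)) <= min(acc, cur))) evaluates to true; next b becomes 10; next final value 5
-74 against 5: the behavior changed.
verdict: not equivalent; witness: a=-3, b=2


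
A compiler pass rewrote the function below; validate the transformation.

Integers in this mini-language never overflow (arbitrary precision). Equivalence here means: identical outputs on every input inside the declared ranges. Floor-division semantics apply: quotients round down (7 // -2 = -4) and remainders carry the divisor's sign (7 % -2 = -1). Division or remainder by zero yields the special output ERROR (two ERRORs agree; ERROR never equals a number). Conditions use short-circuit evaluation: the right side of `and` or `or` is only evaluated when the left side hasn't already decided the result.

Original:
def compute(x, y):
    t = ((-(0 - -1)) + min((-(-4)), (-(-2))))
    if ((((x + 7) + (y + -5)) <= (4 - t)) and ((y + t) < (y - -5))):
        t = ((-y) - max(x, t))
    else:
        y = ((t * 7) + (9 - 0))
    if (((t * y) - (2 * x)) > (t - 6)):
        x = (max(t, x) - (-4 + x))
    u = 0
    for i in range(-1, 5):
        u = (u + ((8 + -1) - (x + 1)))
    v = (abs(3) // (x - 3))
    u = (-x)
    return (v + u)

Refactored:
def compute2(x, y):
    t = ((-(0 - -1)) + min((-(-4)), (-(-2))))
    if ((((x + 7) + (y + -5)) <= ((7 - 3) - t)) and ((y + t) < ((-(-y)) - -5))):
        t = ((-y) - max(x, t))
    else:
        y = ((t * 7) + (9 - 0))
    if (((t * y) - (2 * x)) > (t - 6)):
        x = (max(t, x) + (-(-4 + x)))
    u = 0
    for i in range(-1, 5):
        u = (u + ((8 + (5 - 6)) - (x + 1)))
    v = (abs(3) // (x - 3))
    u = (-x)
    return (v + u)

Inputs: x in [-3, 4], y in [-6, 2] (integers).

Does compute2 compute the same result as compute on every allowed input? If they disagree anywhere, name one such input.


Although constant usage differs, arithmetic usage differs, 72/72 inputs agree.
verdict: equivalent


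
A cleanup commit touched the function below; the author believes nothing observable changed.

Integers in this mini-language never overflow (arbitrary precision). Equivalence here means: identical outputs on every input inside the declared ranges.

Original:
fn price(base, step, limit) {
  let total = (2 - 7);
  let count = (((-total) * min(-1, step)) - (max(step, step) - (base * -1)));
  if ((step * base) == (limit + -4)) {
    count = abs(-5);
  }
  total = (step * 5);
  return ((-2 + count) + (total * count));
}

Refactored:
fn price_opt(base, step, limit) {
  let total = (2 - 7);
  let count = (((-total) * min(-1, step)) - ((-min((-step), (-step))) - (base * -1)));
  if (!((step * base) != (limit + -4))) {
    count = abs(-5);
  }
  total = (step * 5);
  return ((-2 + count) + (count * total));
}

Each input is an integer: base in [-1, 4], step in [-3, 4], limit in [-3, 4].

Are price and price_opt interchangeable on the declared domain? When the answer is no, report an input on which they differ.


Reading the diff, among the changes: min/max/abs usage differs; boolean connective usage differs; comparison usage differs.
As a probe, take base=0, step=-3, limit=-3: price runs total becomes -5; next count becomes -12; next ((step * base) == (limit + -4)) evaluates to false; next total becomes -15; next final value 166; price_opt runs total becomes -5; next count becomes -12; next (!((step * base) != (limit + -4))) evaluates to false; next total becomes -15; next final value 166; both end at 166.
Checked all 384 inputs in the declared domain: the outputs agree on every one.
verdict: equivalent


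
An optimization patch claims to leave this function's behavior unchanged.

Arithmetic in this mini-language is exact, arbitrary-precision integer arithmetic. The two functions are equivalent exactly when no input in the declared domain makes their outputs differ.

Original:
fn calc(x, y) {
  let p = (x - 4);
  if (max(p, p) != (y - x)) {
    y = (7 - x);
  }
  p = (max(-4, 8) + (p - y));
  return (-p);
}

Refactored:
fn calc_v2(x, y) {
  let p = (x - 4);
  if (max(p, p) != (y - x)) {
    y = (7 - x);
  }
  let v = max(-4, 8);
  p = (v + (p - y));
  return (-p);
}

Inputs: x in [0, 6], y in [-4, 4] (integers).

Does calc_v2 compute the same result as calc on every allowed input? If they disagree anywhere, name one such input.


Side by side, the visible changes include: statement counts differ; also local variable names differ.
Spot check at x=3, y=2 — calc: p=-1, then (max(p, p) != (y - x)) is false, then p=5, then returns -5. calc_v2: p=-1, then (max(p, p) != (y - x)) is false, then v=8, then p=5, then returns -5. Both give -5.
Sweeping the whole domain (63 inputs) finds no disagreement.
verdict: equivalent


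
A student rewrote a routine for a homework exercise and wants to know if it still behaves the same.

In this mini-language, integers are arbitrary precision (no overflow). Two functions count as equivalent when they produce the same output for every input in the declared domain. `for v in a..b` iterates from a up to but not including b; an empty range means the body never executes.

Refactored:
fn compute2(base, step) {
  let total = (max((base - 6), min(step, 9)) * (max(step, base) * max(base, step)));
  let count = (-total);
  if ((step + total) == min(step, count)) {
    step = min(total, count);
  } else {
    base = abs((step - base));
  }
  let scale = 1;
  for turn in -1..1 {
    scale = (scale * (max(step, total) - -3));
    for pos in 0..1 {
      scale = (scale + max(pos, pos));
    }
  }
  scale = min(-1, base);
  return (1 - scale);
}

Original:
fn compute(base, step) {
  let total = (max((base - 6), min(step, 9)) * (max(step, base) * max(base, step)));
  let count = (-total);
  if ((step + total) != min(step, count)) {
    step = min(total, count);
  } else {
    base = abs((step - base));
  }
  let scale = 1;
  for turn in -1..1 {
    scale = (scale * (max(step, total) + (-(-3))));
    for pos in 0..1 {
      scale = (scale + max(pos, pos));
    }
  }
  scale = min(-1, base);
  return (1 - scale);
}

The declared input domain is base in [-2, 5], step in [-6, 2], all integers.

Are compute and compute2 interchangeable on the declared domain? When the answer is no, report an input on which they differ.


Try base=-2, step=-6.
compute: total becomes -24; next count becomes 24; next ((step + total) != min(step, count)) evaluates to true; next step becomes -24; next scale becomes 1; next at turn=-1:; next scale becomes -21; next at pos=0:; next scale becomes -21; next at turn=0:; next scale becomes 441; next at pos=0:; next scale becomes 441; next scale becomes -2; next final value 3
compute2: total becomes -24; next count becomes 24; next ((step + total) == min(step, count)) evaluates to false; next base becomes 4; next scale becomes 1; next at turn=-1:; next scale becomes -3; next at pos=0:; next scale becomes -3; next at turn=0:; next scale becomes 9; next at pos=0:; next scale becomes 9; next scale becomes -1; next final value 2
3 vs 2 — the two versions disagree here.
verdict: not equivalent; witness: base=-2, step=-6


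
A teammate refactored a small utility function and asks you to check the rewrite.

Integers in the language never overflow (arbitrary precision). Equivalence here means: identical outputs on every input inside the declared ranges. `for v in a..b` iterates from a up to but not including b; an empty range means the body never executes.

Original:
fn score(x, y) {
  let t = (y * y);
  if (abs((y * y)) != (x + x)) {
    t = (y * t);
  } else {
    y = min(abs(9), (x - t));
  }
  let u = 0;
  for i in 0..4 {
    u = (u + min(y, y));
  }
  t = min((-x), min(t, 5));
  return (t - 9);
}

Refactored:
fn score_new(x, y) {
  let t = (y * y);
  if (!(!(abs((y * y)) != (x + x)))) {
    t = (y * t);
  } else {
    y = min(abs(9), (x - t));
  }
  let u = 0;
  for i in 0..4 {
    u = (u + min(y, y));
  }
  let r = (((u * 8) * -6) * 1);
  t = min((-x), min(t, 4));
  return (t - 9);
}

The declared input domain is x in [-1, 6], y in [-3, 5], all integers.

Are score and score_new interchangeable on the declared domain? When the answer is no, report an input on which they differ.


The suspicious edit (`5` became `4`) never changes the result for any input inside the declared domain.
One worked example (x=2, y=-1) — score: t becomes 1; next (abs((y * y)) != (x + x)) evaluates to true; next t becomes -1; next u becomes 0; next at i=0:; next u becomes -1; next at i=1:; next u becomes -2; next at i=2:; next u becomes -3; next at i=3:; next u becomes -4; next t becomes -2; next final value -11; score_new: t becomes 1; next (!(!(abs((y * y)) != (x + x)))) evaluates to true; next t becomes -1; next u becomes 0; next at i=0:; next u becomes -1; next at i=1:; next u becomes -2; next at i=2:; next u becomes -3; next at i=3:; next u becomes -4; next r becomes 192; next t becomes -2; next final value -11; agreement on -11.
Checked all 72 inputs in the declared domain: the outputs agree on every one.
verdict: equivalent


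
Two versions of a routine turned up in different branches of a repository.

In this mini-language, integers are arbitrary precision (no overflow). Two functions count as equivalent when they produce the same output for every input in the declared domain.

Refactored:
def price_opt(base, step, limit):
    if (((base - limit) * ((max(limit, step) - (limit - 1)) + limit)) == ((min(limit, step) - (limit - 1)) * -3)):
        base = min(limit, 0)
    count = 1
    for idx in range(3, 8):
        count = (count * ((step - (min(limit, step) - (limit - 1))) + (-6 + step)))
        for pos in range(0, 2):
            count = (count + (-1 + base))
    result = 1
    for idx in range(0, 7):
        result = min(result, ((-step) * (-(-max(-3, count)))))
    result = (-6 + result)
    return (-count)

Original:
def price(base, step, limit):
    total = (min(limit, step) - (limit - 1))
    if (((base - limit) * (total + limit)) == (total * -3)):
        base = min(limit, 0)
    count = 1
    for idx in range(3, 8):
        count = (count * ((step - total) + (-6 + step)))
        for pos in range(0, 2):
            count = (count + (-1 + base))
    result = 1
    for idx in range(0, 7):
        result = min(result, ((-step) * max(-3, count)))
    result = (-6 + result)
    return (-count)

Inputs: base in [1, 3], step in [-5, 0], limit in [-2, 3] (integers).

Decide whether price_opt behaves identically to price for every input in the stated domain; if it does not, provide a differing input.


Not equivalent: base=1, step=-2, limit=-1 separates them (100000 vs 136364).
price: total=0, then (((base - limit) * (total + limit)) == (total * -3)) is false, then count=1, then (idx=3), then count=-10, then (pos=0), then count=-10, then (pos=1), then count=-10, then (idx=4), then count=100, then (pos=0), then count=100, then (pos=1), then count=100, then (idx=5), then count=-1000, then (pos=0), then count=-1000, then (pos=1), then count=-1000, then (idx=6), then count=10000, then (pos=0), then count=10000, then (pos=1), then count=10000, then (idx=7), then count=-100000, then (pos=0), then count=-100000, then (pos=1), then count=-100000, then result=1, then (idx=0), then result=-6, then (idx=1), then result=-6, then (idx=2), then result=-6, then (idx=3), then result=-6, then (idx=4), then result=-6, then (idx=5), then result=-6, then (idx=6), then result=-6, then result=-12, then returns 100000
price_opt: (((base - limit) * ((max(limit, step) - (limit - 1)) + limit)) == ((min(limit, step) - (limit - 1)) * -3)) is true, then base=-1, then count=1, then (idx=3), then count=-10, then (pos=0), then count=-12, then (pos=1), then count=-14, then (idx=4), then count=140, then (pos=0), then count=138, then (pos=1), then count=136, then (idx=5), then count=-1360, then (pos=0), then count=-1362, then (pos=1), then count=-1364, then (idx=6), then count=13640, then (pos=0), then count=13638, then (pos=1), then count=13636, then (idx=7), then count=-136360, then (pos=0), then count=-136362, then (pos=1), then count=-136364, then result=1, then (idx=0), then result=-6, then (idx=1), then result=-6, then (idx=2), then result=-6, then (idx=3), then result=-6, then (idx=4), then result=-6, then (idx=5), then result=-6, then (idx=6), then result=-6, then result=-12, then returns 136364
verdict: not equivalent; witness: base=1, step=-2, limit=-1


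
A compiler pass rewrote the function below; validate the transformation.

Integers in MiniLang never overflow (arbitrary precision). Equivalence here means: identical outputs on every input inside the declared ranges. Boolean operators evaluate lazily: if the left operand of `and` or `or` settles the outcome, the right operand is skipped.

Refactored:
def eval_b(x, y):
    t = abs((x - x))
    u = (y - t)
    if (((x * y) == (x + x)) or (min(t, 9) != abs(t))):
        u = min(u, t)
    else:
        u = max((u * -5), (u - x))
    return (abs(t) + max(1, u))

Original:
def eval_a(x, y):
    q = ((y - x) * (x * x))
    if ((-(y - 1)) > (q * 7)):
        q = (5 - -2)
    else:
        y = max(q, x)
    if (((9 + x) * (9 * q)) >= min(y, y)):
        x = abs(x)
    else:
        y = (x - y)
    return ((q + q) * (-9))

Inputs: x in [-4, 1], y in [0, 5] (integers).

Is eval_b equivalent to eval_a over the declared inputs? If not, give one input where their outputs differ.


There is a counterexample at x=-4, y=0: -1152 on one side, 4 on the other.
eval_a: q = 64; ((-(y - 1)) > (q * 7)) -> false; y = 64; (((9 + x) * (9 * q)) >= min(y, y)) -> true; x = 4; return -1152
eval_b: t = 0; u = 0; (((x * y) == (x + x)) or (min(t, 9) != abs(t))) -> false; u = 4; return 4
verdict: not equivalent; witness: x=-4, y=0


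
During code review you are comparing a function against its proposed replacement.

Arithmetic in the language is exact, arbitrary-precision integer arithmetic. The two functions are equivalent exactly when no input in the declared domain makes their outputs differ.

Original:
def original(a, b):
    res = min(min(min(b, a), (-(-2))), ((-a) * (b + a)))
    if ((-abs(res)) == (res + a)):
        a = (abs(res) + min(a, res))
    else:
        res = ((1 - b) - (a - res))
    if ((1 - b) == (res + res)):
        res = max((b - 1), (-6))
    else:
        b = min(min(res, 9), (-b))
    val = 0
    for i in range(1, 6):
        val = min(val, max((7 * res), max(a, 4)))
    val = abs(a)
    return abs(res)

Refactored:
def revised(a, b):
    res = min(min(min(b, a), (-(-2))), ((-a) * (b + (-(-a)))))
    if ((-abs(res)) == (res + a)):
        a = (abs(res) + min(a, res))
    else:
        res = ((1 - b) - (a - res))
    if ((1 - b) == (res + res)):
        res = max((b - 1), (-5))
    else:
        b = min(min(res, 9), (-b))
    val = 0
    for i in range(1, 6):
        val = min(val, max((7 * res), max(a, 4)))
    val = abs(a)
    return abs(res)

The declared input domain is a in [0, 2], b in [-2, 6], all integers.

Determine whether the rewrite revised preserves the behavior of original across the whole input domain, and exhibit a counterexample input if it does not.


Equivalent. The one real change (`6` became `5`) has no effect anywhere in the declared ranges.
Checked all 27 inputs in the declared domain: the outputs agree on every one.
Spot check at a=1, b=-2 — original: res becomes -2; next ((-abs(res)) == (res + a)) evaluates to false; next res becomes 0; next ((1 - b) == (res + res)) evaluates to false; next b becomes 0; next val becomes 0; next at i=1:; next val becomes 0; next at i=2:; next val becomes 0; next at i=3:; next val becomes 0; next at i=4:; next val becomes 0; next at i=5:; next val becomes 0; next val becomes 1; next final value 0. revised: res becomes -2; next ((-abs(res)) == (res + a)) evaluates to false; next res becomes 0; next ((1 - b) == (res + res)) evaluates to false; next b becomes 0; next val becomes 0; next at i=1:; next val becomes 0; next at i=2:; next val becomes 0; next at i=3:; next val becomes 0; next at i=4:; next val becomes 0; next at i=5:; next val becomes 0; next val becomes 1; next final value 0. Both give 0.
verdict: equivalent


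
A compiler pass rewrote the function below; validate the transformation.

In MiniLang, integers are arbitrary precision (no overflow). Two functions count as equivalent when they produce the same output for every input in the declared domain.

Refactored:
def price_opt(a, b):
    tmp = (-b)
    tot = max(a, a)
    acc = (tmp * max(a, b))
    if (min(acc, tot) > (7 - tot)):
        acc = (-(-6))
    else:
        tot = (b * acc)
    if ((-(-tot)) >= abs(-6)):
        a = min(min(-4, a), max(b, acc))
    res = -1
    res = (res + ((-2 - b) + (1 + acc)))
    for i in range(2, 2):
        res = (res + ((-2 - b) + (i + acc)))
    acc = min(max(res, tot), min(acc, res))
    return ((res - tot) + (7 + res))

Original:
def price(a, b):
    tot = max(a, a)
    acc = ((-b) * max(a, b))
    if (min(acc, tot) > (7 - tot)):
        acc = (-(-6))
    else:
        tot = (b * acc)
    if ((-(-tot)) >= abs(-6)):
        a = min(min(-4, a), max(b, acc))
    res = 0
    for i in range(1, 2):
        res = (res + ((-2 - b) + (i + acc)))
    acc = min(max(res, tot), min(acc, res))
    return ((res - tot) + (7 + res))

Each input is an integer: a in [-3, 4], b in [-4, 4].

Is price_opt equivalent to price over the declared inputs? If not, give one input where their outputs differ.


Not equivalent: a=-3, b=-4 separates them (-59 vs -61).
price: tot = -3; acc = -12; (min(acc, tot) > (7 - tot)) -> false; tot = 48; ((-(-tot)) >= abs(-6)) -> true; a = -4; res = 0; [i=1]; res = -9; acc = -12; return -59
price_opt: tmp = 4; tot = -3; acc = -12; (min(acc, tot) > (7 - tot)) -> false; tot = 48; ((-(-tot)) >= abs(-6)) -> true; a = -4; res = -1; res = -10; the i loop: no iterations; acc = -12; return -61
verdict: not equivalent; witness: a=-3, b=-4


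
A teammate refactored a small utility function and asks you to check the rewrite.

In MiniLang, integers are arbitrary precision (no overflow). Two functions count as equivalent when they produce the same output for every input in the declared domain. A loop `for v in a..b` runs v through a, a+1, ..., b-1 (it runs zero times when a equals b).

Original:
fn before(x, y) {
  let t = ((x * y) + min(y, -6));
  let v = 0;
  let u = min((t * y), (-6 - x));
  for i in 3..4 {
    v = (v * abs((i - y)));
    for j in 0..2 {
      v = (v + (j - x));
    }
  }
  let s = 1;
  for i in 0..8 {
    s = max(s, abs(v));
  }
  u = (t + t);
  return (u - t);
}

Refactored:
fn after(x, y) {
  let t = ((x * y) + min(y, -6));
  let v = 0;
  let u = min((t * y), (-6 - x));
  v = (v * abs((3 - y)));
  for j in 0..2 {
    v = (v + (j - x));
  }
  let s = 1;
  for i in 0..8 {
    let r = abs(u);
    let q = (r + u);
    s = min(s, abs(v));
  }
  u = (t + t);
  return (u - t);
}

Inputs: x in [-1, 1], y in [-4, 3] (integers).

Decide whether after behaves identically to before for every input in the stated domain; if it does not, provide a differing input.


The suspicious edit (`max(s, abs(v))` became `min(s, abs(v))`) never changes the result for any input inside the declared domain.
Spot check at x=1, y=0 — before: t := -6 | v := 0 | u := -7 | iter i=3: | v := 0 | iter j=0: | v := -1 | iter j=1: | v := -1 | s := 1 | iter i=0: | s := 1 | iter i=1: | s := 1 | iter i=2: | s := 1 | iter i=3: | s := 1 | iter i=4: | s := 1 | iter i=5: | s := 1 | iter i=6: | s := 1 | iter i=7: | s := 1 | u := -12 | result -6. after: t := -6 | v := 0 | u := -7 | v := 0 | iter j=0: | v := -1 | iter j=1: | v := -1 | s := 1 | iter i=0: | r := 7 | q := 0 | s := 1 | iter i=1: | r := 7 | q := 0 | s := 1 | iter i=2: | r := 7 | q := 0 | s := 1 | iter i=3: | r := 7 | q := 0 | s := 1 | iter i=4: | r := 7 | q := 0 | s := 1 | iter i=5: | r := 7 | q := 0 | s := 1 | iter i=6: | r := 7 | q := 0 | s := 1 | iter i=7: | r := 7 | q := 0 | s := 1 | u := -12 | result -6. Both give -6.
Every one of the 24 inputs gives matching results.
verdict: equivalent


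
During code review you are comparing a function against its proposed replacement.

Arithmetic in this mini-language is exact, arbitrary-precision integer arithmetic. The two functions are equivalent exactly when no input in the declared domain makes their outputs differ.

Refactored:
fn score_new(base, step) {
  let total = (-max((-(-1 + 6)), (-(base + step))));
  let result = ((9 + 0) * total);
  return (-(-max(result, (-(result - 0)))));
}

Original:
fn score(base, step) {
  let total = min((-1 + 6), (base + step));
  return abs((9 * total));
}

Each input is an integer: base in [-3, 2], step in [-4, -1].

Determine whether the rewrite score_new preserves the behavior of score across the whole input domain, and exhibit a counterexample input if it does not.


Reading the diff, among the changes: local variable names differ, min/max/abs usage differs, arithmetic usage differs, statement counts differ, constant usage differs.
As a probe, take base=2, step=-2: score runs total becomes 0; next final value 0; score_new runs total becomes 0; next result becomes 0; next final value 0; both end at 0.
Across all 24 domain points the two functions coincide.
verdict: equivalent


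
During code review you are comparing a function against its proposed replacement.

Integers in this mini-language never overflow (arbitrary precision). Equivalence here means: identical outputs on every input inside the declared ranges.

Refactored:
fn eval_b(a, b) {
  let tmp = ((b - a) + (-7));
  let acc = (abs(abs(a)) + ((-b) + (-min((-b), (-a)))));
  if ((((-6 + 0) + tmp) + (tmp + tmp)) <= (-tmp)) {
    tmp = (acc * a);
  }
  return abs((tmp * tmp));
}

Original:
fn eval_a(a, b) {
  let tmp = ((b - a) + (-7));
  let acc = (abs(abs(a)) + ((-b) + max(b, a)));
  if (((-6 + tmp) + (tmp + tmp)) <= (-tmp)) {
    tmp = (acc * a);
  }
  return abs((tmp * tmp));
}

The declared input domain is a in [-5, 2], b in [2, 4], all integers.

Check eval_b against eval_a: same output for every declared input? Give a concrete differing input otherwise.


This is a faithful refactor — constant usage differs; and min/max/abs usage differs; and arithmetic usage differs, but the computed results match everywhere.
One worked example (a=-3, b=2) — eval_a: tmp becomes -2; next acc becomes 3; next (((-6 + tmp) + (tmp + tmp)) <= (-tmp)) evaluates to true; next tmp becomes -9; next final value 81; eval_b: tmp becomes -2; next acc becomes 3; next ((((-6 + 0) + tmp) + (tmp + tmp)) <= (-tmp)) evaluates to true; next tmp becomes -9; next final value 81; agreement on 81.
Checked all 24 inputs in the declared domain: the outputs agree on every one.
verdict: equivalent


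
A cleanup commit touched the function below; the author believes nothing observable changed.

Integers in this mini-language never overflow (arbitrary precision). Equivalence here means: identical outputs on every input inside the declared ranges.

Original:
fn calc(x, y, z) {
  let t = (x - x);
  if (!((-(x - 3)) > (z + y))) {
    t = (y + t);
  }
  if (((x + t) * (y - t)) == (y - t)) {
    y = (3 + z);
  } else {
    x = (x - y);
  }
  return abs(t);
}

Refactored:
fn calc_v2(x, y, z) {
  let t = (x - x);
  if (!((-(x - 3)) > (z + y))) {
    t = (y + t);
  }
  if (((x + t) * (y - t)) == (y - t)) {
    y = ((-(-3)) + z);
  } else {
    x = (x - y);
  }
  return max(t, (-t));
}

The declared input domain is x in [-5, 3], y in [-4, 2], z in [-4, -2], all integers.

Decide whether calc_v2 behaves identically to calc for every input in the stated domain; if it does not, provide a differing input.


The two versions differ — the changes include min/max/abs usage differs.
Spot check at x=-2, y=2, z=-4 — calc: t becomes 0; next (!((-(x - 3)) > (z + y))) evaluates to false; next (((x + t) * (y - t)) == (y - t)) evaluates to false; next x becomes -4; next final value 0. calc_v2: t becomes 0; next (!((-(x - 3)) > (z + y))) evaluates to false; next (((x + t) * (y - t)) == (y - t)) evaluates to false; next x becomes -4; next final value 0. Both give 0.
Checked all 189 inputs in the declared domain: the outputs agree on every one.
verdict: equivalent


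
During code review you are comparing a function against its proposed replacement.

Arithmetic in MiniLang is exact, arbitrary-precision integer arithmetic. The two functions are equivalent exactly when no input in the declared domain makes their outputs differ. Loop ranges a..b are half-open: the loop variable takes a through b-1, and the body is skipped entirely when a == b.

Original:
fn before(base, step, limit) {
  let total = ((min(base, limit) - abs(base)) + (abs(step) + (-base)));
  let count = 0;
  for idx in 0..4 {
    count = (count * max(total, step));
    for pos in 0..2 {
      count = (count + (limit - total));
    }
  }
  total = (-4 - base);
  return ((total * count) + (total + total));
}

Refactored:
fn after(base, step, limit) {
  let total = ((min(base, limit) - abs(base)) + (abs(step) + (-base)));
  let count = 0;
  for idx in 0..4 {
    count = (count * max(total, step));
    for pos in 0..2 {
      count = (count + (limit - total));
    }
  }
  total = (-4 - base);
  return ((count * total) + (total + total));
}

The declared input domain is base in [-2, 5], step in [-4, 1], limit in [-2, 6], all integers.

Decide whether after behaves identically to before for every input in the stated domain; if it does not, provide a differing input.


Side by side, the visible changes include: same computation, different form.
Spot check at base=-1, step=1, limit=0 — before: total becomes 0; next count becomes 0; next at idx=0:; next count becomes 0; next at pos=0:; next count becomes 0; next at pos=1:; next count becomes 0; next at idx=1:; next count becomes 0; next at pos=0:; next count becomes 0; next at pos=1:; next count becomes 0; next at idx=2:; next count becomes 0; next at pos=0:; next count becomes 0; next at pos=1:; next count becomes 0; next at idx=3:; next count becomes 0; next at pos=0:; next count becomes 0; next at pos=1:; next count becomes 0; next total becomes -3; next final value -6. after: total becomes 0; next count becomes 0; next at idx=0:; next count becomes 0; next at pos=0:; next count becomes 0; next at pos=1:; next count becomes 0; next at idx=1:; next count becomes 0; next at pos=0:; next count becomes 0; next at pos=1:; next count becomes 0; next at idx=2:; next count becomes 0; next at pos=0:; next count becomes 0; next at pos=1:; next count becomes 0; next at idx=3:; next count becomes 0; next at pos=0:; next count becomes 0; next at pos=1:; next count becomes 0; next total becomes -3; next final value -6. Both give -6.
Across all 432 domain points the two functions coincide.
verdict: equivalent


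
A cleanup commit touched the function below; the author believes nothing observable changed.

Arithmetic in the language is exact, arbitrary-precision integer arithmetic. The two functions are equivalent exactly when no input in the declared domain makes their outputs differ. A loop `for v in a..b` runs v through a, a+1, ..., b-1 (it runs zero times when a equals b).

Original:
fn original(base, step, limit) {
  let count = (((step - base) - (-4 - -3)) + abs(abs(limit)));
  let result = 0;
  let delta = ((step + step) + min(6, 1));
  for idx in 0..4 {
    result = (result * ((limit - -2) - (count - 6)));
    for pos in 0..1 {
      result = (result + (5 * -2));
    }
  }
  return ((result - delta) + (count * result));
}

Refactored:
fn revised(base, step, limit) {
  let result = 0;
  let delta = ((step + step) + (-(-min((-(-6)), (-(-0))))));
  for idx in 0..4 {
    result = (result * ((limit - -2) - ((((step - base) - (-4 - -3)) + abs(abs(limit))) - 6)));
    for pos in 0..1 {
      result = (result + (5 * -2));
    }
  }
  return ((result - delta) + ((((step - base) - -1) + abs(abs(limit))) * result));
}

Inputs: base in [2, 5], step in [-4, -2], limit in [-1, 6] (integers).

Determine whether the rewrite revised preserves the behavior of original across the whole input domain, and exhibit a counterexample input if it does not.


These are not equivalent — on base=2, step=-4, limit=-1 the outputs split (43927 vs 43928).
original: count = -4; result = 0; delta = -7; [idx=0]; result = 0; [pos=0]; result = -10; [idx=1]; result = -110; [pos=0]; result = -120; [idx=2]; result = -1320; [pos=0]; result = -1330; [idx=3]; result = -14630; [pos=0]; result = -14640; return 43927
revised: result = 0; delta = -8; [idx=0]; result = 0; [pos=0]; result = -10; [idx=1]; result = -110; [pos=0]; result = -120; [idx=2]; result = -1320; [pos=0]; result = -1330; [idx=3]; result = -14630; [pos=0]; result = -14640; return 43928
verdict: not equivalent; witness: base=2, step=-4, limit=-1


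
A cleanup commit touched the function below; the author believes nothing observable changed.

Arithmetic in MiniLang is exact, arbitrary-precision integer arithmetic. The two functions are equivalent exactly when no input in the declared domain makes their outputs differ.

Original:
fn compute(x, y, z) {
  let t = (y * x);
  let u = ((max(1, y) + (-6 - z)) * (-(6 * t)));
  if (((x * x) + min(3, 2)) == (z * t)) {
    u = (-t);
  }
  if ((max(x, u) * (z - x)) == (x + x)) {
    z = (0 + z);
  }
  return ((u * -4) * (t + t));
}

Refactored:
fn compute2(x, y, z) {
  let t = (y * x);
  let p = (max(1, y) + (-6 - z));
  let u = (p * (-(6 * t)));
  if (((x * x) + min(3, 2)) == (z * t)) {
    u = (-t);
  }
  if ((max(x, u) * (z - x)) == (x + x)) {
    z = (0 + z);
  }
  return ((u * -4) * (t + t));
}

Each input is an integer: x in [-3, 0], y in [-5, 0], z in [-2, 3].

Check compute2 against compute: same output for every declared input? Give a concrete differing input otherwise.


Differences: statement counts differ; and local variable names differ — yet all 144 inputs agree.
verdict: equivalent


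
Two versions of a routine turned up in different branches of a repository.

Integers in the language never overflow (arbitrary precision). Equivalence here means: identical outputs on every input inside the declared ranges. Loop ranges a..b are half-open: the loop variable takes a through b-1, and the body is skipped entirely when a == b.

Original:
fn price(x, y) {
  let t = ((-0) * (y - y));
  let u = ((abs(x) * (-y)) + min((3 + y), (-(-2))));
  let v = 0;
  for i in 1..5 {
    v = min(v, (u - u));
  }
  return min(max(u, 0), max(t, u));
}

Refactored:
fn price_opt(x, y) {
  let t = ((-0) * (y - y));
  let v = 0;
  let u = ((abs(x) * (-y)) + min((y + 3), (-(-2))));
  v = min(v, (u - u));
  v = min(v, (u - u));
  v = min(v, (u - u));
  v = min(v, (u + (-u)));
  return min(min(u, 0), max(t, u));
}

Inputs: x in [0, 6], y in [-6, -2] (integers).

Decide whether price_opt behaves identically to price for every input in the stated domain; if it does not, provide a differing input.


These are not equivalent — on x=0, y=-6 the outputs split (0 vs -3).
price: t=0, then u=-3, then v=0, then (i=1), then v=0, then (i=2), then v=0, then (i=3), then v=0, then (i=4), then v=0, then returns 0
price_opt: t=0, then v=0, then u=-3, then v=0, then v=0, then v=0, then v=0, then returns -3
verdict: not equivalent; witness: x=0, y=-6


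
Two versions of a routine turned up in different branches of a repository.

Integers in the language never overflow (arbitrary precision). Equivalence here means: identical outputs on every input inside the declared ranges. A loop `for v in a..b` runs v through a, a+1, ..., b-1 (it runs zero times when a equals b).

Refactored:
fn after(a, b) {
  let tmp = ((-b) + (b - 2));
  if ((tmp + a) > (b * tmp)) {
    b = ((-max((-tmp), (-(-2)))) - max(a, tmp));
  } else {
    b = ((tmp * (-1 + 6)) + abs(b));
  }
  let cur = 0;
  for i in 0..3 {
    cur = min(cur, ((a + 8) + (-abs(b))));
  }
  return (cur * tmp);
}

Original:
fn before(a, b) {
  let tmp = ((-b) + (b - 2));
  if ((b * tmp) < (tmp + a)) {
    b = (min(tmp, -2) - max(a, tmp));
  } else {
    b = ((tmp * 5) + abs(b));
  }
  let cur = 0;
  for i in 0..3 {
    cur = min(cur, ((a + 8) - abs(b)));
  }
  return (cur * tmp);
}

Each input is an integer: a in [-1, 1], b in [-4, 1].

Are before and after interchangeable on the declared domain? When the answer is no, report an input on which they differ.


This is a faithful refactor — comparison usage differs, and constant usage differs, and min/max/abs usage differs, and arithmetic usage differs, but the computed results match everywhere.
As a probe, take a=-1, b=1: before runs tmp becomes -2; next ((b * tmp) < (tmp + a)) evaluates to false; next b becomes -9; next cur becomes 0; next at i=0:; next cur becomes -2; next at i=1:; next cur becomes -2; next at i=2:; next cur becomes -2; next final value 4; after runs tmp becomes -2; next ((tmp + a) > (b * tmp)) evaluates to false; next b becomes -9; next cur becomes 0; next at i=0:; next cur becomes -2; next at i=1:; next cur becomes -2; next at i=2:; next cur becomes -2; next final value 4; both end at 4.
Across all 18 domain points the two functions coincide.
verdict: equivalent


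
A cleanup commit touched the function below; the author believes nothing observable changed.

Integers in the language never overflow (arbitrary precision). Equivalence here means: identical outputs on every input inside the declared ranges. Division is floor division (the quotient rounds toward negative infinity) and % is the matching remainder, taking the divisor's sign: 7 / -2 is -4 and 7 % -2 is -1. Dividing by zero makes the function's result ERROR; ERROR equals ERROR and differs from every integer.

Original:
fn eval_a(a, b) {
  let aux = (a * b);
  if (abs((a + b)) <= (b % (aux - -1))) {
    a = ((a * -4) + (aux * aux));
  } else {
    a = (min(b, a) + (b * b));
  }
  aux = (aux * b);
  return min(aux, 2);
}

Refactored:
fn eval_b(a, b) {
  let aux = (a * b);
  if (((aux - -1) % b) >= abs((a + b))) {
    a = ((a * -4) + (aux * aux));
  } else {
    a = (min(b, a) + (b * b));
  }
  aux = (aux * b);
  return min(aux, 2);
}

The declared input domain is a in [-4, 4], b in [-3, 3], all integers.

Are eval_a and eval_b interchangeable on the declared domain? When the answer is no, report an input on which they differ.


Not equivalent: a=-4, b=0 separates them (0 vs ERROR).
eval_a: aux = 0; (abs((a + b)) <= (b % (aux - -1))) -> false; a = -4; aux = 0; return 0
eval_b: aux = 0; division by zero -> ERROR
verdict: not equivalent; witness: a=-4, b=0


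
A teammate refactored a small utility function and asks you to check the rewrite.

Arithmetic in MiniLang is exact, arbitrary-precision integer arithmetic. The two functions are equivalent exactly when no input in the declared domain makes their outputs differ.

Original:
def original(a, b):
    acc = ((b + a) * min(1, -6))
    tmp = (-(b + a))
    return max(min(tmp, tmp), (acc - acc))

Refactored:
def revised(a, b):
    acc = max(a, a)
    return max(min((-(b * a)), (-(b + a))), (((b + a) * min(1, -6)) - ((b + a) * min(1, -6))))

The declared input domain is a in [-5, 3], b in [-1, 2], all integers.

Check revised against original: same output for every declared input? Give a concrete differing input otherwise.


Run the pair on a=-5, b=-1.
original: acc = 36; tmp = 6; return 6
revised: acc = -5; return 0
6 vs 0 — the two versions disagree here.
verdict: not equivalent; witness: a=-5, b=-1


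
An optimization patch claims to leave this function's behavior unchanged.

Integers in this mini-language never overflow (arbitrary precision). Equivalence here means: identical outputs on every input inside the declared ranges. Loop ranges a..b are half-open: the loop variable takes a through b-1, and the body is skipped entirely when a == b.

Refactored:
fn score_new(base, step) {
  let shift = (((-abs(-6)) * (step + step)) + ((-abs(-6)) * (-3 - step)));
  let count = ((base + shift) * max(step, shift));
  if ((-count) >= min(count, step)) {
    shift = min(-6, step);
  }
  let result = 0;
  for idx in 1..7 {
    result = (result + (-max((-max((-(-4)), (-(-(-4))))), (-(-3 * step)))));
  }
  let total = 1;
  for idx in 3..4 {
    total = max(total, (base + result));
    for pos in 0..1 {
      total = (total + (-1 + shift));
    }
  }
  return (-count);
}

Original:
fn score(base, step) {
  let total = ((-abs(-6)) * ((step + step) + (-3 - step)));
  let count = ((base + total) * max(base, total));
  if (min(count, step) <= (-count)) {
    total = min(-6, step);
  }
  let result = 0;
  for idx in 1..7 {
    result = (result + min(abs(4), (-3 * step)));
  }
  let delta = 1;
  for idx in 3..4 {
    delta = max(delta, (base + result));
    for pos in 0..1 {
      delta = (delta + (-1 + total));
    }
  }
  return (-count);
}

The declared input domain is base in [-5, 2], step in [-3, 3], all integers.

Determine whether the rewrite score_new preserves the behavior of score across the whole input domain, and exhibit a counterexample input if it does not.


Not equivalent: base=-5, step=3 separates them (0 vs 15).
score: total = 0; count = 0; (min(count, step) <= (-count)) -> true; total = -6; result = 0; [idx=1]; result = -9; [idx=2]; result = -18; [idx=3]; result = -27; [idx=4]; result = -36; [idx=5]; result = -45; [idx=6]; result = -54; delta = 1; [idx=3]; delta = 1; [pos=0]; delta = -6; return 0
score_new: shift = 0; count = -15; ((-count) >= min(count, step)) -> true; shift = -6; result = 0; [idx=1]; result = -9; [idx=2]; result = -18; [idx=3]; result = -27; [idx=4]; result = -36; [idx=5]; result = -45; [idx=6]; result = -54; total = 1; [idx=3]; total = 1; [pos=0]; total = -6; return 15
verdict: not equivalent; witness: base=-5, step=3
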